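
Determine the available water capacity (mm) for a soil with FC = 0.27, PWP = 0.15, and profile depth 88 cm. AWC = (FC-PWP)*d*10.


AWC = (FC - PWP) * d * 10
AWC = (0.27 - 0.15) * 88 * 10
AWC = 0.1200 * 88 * 10

105.6000 mm


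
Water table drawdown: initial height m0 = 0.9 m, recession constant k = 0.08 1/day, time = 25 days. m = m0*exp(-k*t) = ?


m = m0 * exp(-k*t)
m = 0.9 * exp(-0.08 * 25)
m = 0.9 * exp(-2.0000)

0.1218 m


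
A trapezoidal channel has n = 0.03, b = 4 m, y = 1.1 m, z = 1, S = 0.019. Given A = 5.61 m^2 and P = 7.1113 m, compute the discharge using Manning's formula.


R = A/P = 5.61/7.1113 = 0.788885
Q = (1/0.03) * 5.61 * 0.788885^(2/3) * 0.019^0.5

22.0070 m^3/s


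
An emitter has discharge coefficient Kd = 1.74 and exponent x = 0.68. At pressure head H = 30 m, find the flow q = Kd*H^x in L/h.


q = Kd * H^x = 1.74 * 30^0.68 = 1.74 * 10.102816

17.5789 L/h


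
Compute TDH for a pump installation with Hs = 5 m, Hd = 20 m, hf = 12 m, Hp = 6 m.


TDH = Hs + Hd + hf + Hp = 5 + 20 + 12 + 6 = 43

43 m


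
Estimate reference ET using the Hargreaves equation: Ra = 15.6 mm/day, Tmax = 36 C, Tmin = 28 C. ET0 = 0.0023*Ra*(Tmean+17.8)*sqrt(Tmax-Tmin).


Tmean = (Tmax + Tmin)/2 = (36 + 28)/2 = 32.0
ET0 = 0.0023 * 15.6 * (32.0 + 17.8) * sqrt(36 - 28)
ET0 = 0.0023 * 15.6 * 49.8 * 2.828427

5.0539 mm/day


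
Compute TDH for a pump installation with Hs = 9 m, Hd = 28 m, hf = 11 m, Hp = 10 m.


TDH = Hs + Hd + hf + Hp = 9 + 28 + 11 + 10 = 58

58 m


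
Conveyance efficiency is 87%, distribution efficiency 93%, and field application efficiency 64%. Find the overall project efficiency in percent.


Ec = 0.87, Eb = 0.93, Ea = 0.64
E = 0.87 * 0.93 * 0.64 * 100 = 51.7824%

51.7824 %


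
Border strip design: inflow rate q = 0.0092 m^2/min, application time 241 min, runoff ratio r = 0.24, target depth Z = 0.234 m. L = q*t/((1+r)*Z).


L = q*t/((1+r)*Z)
L = 0.0092*241/((1+0.24)*0.234)
L = 2.2172/0.29016

7.6413 m


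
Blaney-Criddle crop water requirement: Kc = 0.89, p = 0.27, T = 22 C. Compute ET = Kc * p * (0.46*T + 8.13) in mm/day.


ET = Kc * p * (0.46*T + 8.13)
ET = 0.89 * 0.27 * (0.46*22 + 8.13)
ET = 0.89 * 0.27 * 18.2500

4.3855 mm/day


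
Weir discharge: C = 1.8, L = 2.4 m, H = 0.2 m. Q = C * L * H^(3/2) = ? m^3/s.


Q = C * L * H^(3/2) = 1.8 * 2.4 * 0.2^1.5 = 1.8 * 2.4 * 0.089443

0.3864 m^3/s


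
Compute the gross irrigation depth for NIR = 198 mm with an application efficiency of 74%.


Ea = 74% = 0.74
GID = NIR / Ea = 198 / 0.74 = 267.5676 mm

267.5676 mm


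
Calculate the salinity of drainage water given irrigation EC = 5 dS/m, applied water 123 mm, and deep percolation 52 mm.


EC_dw = EC_iw * D_iw / D_dw
EC_dw = 5 * 123 / 52
EC_dw = 615 / 52

11.8269 dS/m


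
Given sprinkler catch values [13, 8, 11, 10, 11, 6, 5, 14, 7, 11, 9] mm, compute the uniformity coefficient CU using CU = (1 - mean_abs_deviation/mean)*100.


mean = 9.545455 mm
MAD = 2.314050 mm
CU = (1 - 2.314050/9.545455)*100

75.7576 %


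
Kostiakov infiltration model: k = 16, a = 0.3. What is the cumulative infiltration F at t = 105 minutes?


F = k * t^a = 16 * 105^0.3
F = 16 * 4.039771

64.6363 mm


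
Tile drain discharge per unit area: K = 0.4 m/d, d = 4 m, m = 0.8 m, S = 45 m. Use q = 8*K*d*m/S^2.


q = 8*K*d*m/S^2
q = 8*0.4*4*0.8/45^2
q = 10.2400 / 2025

0.0051 m/d


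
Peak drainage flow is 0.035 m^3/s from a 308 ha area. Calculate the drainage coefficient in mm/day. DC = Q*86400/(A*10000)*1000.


DC = Q * 86400 / (A * 10000) * 1000
DC = 0.035 * 86400 / (308 * 10000) * 1000
DC = 3024000.0000 / 3080000

0.9818 mm/day


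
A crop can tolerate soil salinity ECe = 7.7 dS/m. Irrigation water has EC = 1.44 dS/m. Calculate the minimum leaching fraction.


LR = ECiw / (5*ECe - ECiw)
LR = 1.44 / (5*7.7 - 1.44)
LR = 1.44 / 37.0600

0.0389


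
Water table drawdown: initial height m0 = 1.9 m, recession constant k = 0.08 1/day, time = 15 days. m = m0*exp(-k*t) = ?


m = m0 * exp(-k*t)
m = 1.9 * exp(-0.08 * 15)
m = 1.9 * exp(-1.2000)

0.5723 m


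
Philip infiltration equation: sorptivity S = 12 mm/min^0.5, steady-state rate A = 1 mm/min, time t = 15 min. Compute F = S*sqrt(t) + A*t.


F = S*sqrt(t) + A*t
F = 12*sqrt(15) + 1*15
F = 12*3.872983 + 15

61.4758 mm


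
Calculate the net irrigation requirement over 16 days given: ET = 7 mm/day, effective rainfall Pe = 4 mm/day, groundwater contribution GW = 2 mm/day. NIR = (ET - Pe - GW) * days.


Daily deficit = ET - Pe - GW = 7 - 4 - 2 = 1 mm/day
NIR = 1 * 16 = 16 mm

16.0000 mm


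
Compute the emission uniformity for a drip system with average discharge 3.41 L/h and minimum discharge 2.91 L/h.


EU = (q_min/q_avg)*100 = (2.91/3.41)*100 = 85.3372%

85.3372 %


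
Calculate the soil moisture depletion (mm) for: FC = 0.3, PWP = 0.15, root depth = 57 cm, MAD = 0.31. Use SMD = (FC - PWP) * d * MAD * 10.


SMD = (FC - PWP) * d * MAD * 10
SMD = (0.3 - 0.15) * 57 * 0.31 * 10
SMD = 0.1500 * 57 * 0.31 * 10

26.5050 mm


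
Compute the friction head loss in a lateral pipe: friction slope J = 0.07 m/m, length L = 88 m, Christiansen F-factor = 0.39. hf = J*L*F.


hf = J * L * F = 0.07 * 88 * 0.39 = 2.4024 m

2.4024 m


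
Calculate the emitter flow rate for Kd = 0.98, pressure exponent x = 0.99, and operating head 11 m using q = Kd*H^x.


q = Kd * H^x = 0.98 * 11^0.99 = 0.98 * 10.739369

10.5246 L/h


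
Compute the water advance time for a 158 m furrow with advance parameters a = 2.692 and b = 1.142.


t = (L/a)^(1/b)
t = (158/2.692)^(1/1.142)
t = 58.692422^(1/1.142)

35.3729 min


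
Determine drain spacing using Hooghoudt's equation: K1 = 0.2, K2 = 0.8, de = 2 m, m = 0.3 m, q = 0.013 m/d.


S^2 = 8*K2*de*m/q + 4*K1*m^2/q
S^2 = 8*0.8*2*0.3/0.013 + 4*0.2*0.3^2/0.013
S = sqrt(300.9231)

17.3471 m


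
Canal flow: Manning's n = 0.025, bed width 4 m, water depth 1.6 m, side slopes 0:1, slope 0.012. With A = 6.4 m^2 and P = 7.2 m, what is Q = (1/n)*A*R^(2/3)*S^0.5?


R = A/P = 6.4/7.2 = 0.888889
Q = (1/0.025) * 6.4 * 0.888889^(2/3) * 0.012^0.5

25.9256 m^3/s


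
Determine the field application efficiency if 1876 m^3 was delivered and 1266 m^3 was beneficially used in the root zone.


Ea = V_root / V_field * 100 = 1266 / 1876 * 100 = 67.4840%

67.4840 %


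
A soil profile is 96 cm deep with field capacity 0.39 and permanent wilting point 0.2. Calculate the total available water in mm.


AWC = (FC - PWP) * d * 10
AWC = (0.39 - 0.2) * 96 * 10
AWC = 0.1900 * 96 * 10

182.4000 mm


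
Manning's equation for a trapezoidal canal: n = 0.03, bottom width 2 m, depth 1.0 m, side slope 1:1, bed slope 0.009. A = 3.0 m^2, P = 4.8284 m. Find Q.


R = A/P = 3.0/4.8284 = 0.621324
Q = (1/0.03) * 3.0 * 0.621324^(2/3) * 0.009^0.5

6.9077 m^3/s


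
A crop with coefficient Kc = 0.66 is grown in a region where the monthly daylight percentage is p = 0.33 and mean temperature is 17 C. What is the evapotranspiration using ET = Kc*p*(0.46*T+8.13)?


ET = Kc * p * (0.46*T + 8.13)
ET = 0.66 * 0.33 * (0.46*17 + 8.13)
ET = 0.66 * 0.33 * 15.9500

3.4739 mm/day


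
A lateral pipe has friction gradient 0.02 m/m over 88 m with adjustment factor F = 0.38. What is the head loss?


hf = J * L * F = 0.02 * 88 * 0.38 = 0.6688 m

0.6688 m


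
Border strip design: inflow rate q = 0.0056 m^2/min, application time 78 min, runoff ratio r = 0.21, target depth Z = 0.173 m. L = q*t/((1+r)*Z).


L = q*t/((1+r)*Z)
L = 0.0056*78/((1+0.21)*0.173)
L = 0.4368/0.20933

2.0867 m


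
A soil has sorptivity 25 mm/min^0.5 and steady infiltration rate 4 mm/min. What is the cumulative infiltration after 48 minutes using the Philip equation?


F = S*sqrt(t) + A*t
F = 25*sqrt(48) + 4*48
F = 25*6.928203 + 192

365.2051 mm


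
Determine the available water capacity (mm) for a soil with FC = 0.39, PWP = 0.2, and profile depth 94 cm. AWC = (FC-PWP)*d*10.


AWC = (FC - PWP) * d * 10
AWC = (0.39 - 0.2) * 94 * 10
AWC = 0.1900 * 94 * 10

178.6000 mm


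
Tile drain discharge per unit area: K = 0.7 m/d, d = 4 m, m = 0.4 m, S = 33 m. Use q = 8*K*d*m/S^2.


q = 8*K*d*m/S^2
q = 8*0.7*4*0.4/33^2
q = 8.9600 / 1089

0.0082 m/d


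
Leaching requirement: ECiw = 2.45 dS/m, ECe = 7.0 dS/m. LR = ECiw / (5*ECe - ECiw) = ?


LR = ECiw / (5*ECe - ECiw)
LR = 2.45 / (5*7.0 - 2.45)
LR = 2.45 / 32.5500

0.0753


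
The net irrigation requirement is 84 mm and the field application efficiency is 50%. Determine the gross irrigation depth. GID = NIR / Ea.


Ea = 50% = 0.5
GID = NIR / Ea = 84 / 0.5 = 168.0000 mm

168.0000 mm


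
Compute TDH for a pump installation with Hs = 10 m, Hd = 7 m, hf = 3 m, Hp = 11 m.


TDH = Hs + Hd + hf + Hp = 10 + 7 + 3 + 11 = 31

31 m


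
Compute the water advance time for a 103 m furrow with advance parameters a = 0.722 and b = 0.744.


t = (L/a)^(1/b)
t = (103/0.722)^(1/0.744)
t = 142.659280^(1/0.744)

786.2571 min


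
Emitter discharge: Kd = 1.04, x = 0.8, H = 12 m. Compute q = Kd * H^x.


q = Kd * H^x = 1.04 * 12^0.8 = 1.04 * 7.300372

7.5924 L/h


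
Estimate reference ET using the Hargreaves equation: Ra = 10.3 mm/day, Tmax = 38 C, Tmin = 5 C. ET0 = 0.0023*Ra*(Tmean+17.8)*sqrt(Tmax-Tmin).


Tmean = (Tmax + Tmin)/2 = (38 + 5)/2 = 21.5
ET0 = 0.0023 * 10.3 * (21.5 + 17.8) * sqrt(38 - 5)
ET0 = 0.0023 * 10.3 * 39.3 * 5.744563

5.3483 mm/day


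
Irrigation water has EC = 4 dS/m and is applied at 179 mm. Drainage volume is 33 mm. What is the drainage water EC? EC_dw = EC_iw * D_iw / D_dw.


EC_dw = EC_iw * D_iw / D_dw
EC_dw = 4 * 179 / 33
EC_dw = 716 / 33

21.6970 dS/m


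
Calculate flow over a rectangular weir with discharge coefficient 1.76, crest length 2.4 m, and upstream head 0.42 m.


Q = C * L * H^(3/2) = 1.76 * 2.4 * 0.42^1.5 = 1.76 * 2.4 * 0.272191

1.1497 m^3/s


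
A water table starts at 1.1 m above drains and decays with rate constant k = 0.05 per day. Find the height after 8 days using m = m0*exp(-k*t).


m = m0 * exp(-k*t)
m = 1.1 * exp(-0.05 * 8)
m = 1.1 * exp(-0.4000)

0.7374 m


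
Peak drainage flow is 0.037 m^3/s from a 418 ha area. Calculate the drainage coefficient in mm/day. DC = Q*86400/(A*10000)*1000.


DC = Q * 86400 / (A * 10000) * 1000
DC = 0.037 * 86400 / (418 * 10000) * 1000
DC = 3196800.0000 / 4180000

0.7648 mm/day


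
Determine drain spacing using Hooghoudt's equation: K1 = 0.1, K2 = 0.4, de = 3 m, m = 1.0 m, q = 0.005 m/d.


S^2 = 8*K2*de*m/q + 4*K1*m^2/q
S^2 = 8*0.4*3*1.0/0.005 + 4*0.1*1.0^2/0.005
S = sqrt(2000.0000)

44.7214 m


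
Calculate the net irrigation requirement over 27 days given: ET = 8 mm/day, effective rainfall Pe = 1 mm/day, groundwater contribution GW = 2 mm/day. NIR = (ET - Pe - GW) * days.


Daily deficit = ET - Pe - GW = 8 - 1 - 2 = 5 mm/day
NIR = 5 * 27 = 135 mm

135.0000 mm


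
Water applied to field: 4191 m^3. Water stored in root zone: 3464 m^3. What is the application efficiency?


Ea = V_root / V_field * 100 = 3464 / 4191 * 100 = 82.6533%

82.6533 %


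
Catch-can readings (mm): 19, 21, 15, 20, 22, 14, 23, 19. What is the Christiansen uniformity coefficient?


mean = 19.125000 mm
MAD = 2.375000 mm
CU = (1 - 2.375000/19.125000)*100

87.5817 %


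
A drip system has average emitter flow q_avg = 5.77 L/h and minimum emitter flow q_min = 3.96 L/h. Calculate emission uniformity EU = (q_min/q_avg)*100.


EU = (q_min/q_avg)*100 = (3.96/5.77)*100 = 68.6308%

68.6308 %


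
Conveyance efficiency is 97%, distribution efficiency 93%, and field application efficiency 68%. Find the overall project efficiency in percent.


Ec = 0.97, Eb = 0.93, Ea = 0.68
E = 0.97 * 0.93 * 0.68 * 100 = 61.3428%

61.3428 %


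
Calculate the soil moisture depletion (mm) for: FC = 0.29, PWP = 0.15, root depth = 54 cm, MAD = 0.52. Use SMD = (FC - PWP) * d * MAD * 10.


SMD = (FC - PWP) * d * MAD * 10
SMD = (0.29 - 0.15) * 54 * 0.52 * 10
SMD = 0.1400 * 54 * 0.52 * 10

39.3120 mm


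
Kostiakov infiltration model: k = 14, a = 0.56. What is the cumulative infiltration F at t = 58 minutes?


F = k * t^a = 14 * 58^0.56
F = 14 * 9.716720

136.0341 mm


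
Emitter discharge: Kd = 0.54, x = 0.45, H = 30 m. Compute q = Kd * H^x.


q = Kd * H^x = 0.54 * 30^0.45 = 0.54 * 4.620666

2.4952 L/h


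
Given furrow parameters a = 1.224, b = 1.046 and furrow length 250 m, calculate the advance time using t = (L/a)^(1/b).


t = (L/a)^(1/b)
t = (250/1.224)^(1/1.046)
t = 204.248366^(1/1.046)

161.6459 min


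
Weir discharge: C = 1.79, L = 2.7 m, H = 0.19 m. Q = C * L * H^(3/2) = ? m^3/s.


Q = C * L * H^(3/2) = 1.79 * 2.7 * 0.19^1.5 = 1.79 * 2.7 * 0.082819

0.4003 m^3/s


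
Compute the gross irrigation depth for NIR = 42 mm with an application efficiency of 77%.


Ea = 77% = 0.77
GID = NIR / Ea = 42 / 0.77 = 54.5455 mm

54.5455 mm


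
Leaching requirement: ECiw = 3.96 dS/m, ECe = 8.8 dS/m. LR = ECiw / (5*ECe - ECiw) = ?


LR = ECiw / (5*ECe - ECiw)
LR = 3.96 / (5*8.8 - 3.96)
LR = 3.96 / 40.0400

0.0989


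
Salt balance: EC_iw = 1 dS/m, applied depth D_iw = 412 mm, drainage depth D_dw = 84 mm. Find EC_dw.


EC_dw = EC_iw * D_iw / D_dw
EC_dw = 1 * 412 / 84
EC_dw = 412 / 84

4.9048 dS/m


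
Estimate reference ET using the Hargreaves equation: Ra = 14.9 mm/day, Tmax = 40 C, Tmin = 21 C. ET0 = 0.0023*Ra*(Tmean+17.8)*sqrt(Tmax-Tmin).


Tmean = (Tmax + Tmin)/2 = (40 + 21)/2 = 30.5
ET0 = 0.0023 * 14.9 * (30.5 + 17.8) * sqrt(40 - 21)
ET0 = 0.0023 * 14.9 * 48.3 * 4.358899

7.2150 mm/day


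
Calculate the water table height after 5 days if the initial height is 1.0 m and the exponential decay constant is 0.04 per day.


m = m0 * exp(-k*t)
m = 1.0 * exp(-0.04 * 5)
m = 1.0 * exp(-0.2000)

0.8187 m


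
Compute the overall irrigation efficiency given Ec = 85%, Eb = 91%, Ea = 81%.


Ec = 0.85, Eb = 0.91, Ea = 0.81
E = 0.85 * 0.91 * 0.81 * 100 = 62.6535%

62.6535 %


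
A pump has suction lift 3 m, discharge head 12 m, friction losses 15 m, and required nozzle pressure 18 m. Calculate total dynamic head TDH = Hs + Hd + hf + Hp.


TDH = Hs + Hd + hf + Hp = 3 + 12 + 15 + 18 = 48

48 m


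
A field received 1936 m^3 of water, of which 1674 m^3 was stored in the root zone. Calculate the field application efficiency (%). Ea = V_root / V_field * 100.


Ea = V_root / V_field * 100 = 1674 / 1936 * 100 = 86.4669%

86.4669 %


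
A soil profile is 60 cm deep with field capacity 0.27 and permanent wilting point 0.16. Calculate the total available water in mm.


AWC = (FC - PWP) * d * 10
AWC = (0.27 - 0.16) * 60 * 10
AWC = 0.1100 * 60 * 10

66.0000 mm


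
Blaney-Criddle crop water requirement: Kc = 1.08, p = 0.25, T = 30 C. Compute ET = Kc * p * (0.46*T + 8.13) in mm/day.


ET = Kc * p * (0.46*T + 8.13)
ET = 1.08 * 0.25 * (0.46*30 + 8.13)
ET = 1.08 * 0.25 * 21.9300

5.9211 mm/day


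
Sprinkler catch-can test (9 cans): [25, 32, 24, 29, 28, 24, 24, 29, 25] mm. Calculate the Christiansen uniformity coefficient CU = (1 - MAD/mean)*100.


mean = 26.666667 mm
MAD = 2.518519 mm
CU = (1 - 2.518519/26.666667)*100

90.5556 %


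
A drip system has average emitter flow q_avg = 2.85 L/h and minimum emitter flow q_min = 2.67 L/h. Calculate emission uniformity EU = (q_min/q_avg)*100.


EU = (q_min/q_avg)*100 = (2.67/2.85)*100 = 93.6842%

93.6842 %


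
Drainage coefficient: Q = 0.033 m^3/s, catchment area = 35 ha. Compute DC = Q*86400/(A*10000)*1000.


DC = Q * 86400 / (A * 10000) * 1000
DC = 0.033 * 86400 / (35 * 10000) * 1000
DC = 2851200.0000 / 350000

8.1463 mm/day


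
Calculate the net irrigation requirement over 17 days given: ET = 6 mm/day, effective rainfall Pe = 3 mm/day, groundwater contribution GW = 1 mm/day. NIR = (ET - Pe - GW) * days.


Daily deficit = ET - Pe - GW = 6 - 3 - 1 = 2 mm/day
NIR = 2 * 17 = 34 mm

34.0000 mm


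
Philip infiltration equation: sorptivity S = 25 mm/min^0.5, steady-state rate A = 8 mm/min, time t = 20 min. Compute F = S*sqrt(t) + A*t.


F = S*sqrt(t) + A*t
F = 25*sqrt(20) + 8*20
F = 25*4.472136 + 160

271.8034 mm


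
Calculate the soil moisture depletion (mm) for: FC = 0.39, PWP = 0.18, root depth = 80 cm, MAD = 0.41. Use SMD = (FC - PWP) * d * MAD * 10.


SMD = (FC - PWP) * d * MAD * 10
SMD = (0.39 - 0.18) * 80 * 0.41 * 10
SMD = 0.2100 * 80 * 0.41 * 10

68.8800 mm


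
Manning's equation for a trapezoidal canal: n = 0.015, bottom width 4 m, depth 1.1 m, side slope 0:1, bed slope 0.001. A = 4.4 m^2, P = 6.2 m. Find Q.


R = A/P = 4.4/6.2 = 0.709677
Q = (1/0.015) * 4.4 * 0.709677^(2/3) * 0.001^0.5

7.3802 m^3/s


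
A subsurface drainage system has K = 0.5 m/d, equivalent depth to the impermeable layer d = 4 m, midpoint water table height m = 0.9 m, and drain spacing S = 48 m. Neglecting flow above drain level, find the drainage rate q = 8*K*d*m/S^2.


q = 8*K*d*m/S^2
q = 8*0.5*4*0.9/48^2
q = 14.4000 / 2304

0.0063 m/d


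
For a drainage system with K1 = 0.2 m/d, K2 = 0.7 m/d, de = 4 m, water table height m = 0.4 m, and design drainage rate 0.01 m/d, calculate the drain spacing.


S^2 = 8*K2*de*m/q + 4*K1*m^2/q
S^2 = 8*0.7*4*0.4/0.01 + 4*0.2*0.4^2/0.01
S = sqrt(908.8000)

30.1463 m


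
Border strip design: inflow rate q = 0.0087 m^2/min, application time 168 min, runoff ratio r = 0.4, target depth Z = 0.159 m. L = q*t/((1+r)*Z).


L = q*t/((1+r)*Z)
L = 0.0087*168/((1+0.4)*0.159)
L = 1.4616/0.2226

6.5660 m


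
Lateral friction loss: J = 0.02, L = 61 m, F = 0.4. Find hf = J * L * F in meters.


hf = J * L * F = 0.02 * 61 * 0.4 = 0.4880 m

0.4880 m


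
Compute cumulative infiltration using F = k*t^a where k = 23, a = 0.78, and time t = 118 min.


F = k * t^a = 23 * 118^0.78
F = 23 * 41.311215

950.1579 mm


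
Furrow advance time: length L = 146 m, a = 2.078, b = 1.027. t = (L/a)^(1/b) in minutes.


t = (L/a)^(1/b)
t = (146/2.078)^(1/1.027)
t = 70.259865^(1/1.027)

62.8286 min


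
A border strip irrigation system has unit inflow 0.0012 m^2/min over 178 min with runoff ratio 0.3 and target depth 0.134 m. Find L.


L = q*t/((1+r)*Z)
L = 0.0012*178/((1+0.3)*0.134)
L = 0.2136/0.1742

1.2262 m


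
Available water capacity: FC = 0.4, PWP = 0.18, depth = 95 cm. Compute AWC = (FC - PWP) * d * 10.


AWC = (FC - PWP) * d * 10
AWC = (0.4 - 0.18) * 95 * 10
AWC = 0.2200 * 95 * 10

209.0000 mm


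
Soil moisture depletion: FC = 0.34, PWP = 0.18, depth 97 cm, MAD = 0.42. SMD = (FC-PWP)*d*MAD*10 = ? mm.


SMD = (FC - PWP) * d * MAD * 10
SMD = (0.34 - 0.18) * 97 * 0.42 * 10
SMD = 0.1600 * 97 * 0.42 * 10

65.1840 mm


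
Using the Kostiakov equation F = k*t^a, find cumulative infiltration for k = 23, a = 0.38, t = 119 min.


F = k * t^a = 23 * 119^0.38
F = 23 * 6.147632

141.3955 mm


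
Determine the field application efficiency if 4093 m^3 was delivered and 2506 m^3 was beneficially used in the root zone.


Ea = V_root / V_field * 100 = 2506 / 4093 * 100 = 61.2265%

61.2265 %


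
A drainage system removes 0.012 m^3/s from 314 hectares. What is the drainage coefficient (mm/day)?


DC = Q * 86400 / (A * 10000) * 1000
DC = 0.012 * 86400 / (314 * 10000) * 1000
DC = 1036800.0000 / 3140000

0.3302 mm/day


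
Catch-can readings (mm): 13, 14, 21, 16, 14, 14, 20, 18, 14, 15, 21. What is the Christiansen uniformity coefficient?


mean = 16.363636 mm
MAD = 2.644628 mm
CU = (1 - 2.644628/16.363636)*100

83.8384 %


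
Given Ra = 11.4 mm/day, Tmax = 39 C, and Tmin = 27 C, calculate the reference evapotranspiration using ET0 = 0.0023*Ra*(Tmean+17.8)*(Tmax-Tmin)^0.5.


Tmean = (Tmax + Tmin)/2 = (39 + 27)/2 = 33.0
ET0 = 0.0023 * 11.4 * (33.0 + 17.8) * sqrt(39 - 27)
ET0 = 0.0023 * 11.4 * 50.8 * 3.464102

4.6141 mm/day


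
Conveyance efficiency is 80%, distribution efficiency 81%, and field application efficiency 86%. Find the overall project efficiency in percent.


Ec = 0.8, Eb = 0.81, Ea = 0.86
E = 0.8 * 0.81 * 0.86 * 100 = 55.7280%

55.7280 %


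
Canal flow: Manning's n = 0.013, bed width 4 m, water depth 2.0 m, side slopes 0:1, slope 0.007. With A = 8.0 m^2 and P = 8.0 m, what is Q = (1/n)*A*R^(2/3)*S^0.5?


R = A/P = 8.0/8.0 = 1.000000
Q = (1/0.013) * 8.0 * 1.000000^(2/3) * 0.007^0.5

51.4868 m^3/s


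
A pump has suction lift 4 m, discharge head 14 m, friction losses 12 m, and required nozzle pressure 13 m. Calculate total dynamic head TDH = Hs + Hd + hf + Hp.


TDH = Hs + Hd + hf + Hp = 4 + 14 + 12 + 13 = 43

43 m


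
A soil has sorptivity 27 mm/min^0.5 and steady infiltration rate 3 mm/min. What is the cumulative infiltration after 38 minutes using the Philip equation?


F = S*sqrt(t) + A*t
F = 27*sqrt(38) + 3*38
F = 27*6.164414 + 114

280.4392 mm


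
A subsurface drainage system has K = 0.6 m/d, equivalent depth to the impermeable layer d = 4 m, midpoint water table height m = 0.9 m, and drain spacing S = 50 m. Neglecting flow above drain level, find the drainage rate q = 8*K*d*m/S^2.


q = 8*K*d*m/S^2
q = 8*0.6*4*0.9/50^2
q = 17.2800 / 2500

0.0069 m/d


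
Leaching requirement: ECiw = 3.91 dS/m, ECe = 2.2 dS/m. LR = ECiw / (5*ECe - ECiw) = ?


LR = ECiw / (5*ECe - ECiw)
LR = 3.91 / (5*2.2 - 3.91)
LR = 3.91 / 7.0900

0.5515


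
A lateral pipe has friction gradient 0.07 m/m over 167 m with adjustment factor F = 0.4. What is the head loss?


hf = J * L * F = 0.07 * 167 * 0.4 = 4.6760 m

4.6760 m


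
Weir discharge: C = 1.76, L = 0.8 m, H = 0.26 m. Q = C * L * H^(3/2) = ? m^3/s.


Q = C * L * H^(3/2) = 1.76 * 0.8 * 0.26^1.5 = 1.76 * 0.8 * 0.132575

0.1867 m^3/s


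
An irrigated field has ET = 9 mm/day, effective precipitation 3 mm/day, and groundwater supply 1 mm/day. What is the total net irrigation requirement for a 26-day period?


Daily deficit = ET - Pe - GW = 9 - 3 - 1 = 5 mm/day
NIR = 5 * 26 = 130 mm

130.0000 mm


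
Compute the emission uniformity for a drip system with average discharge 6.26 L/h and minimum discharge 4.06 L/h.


EU = (q_min/q_avg)*100 = (4.06/6.26)*100 = 64.8562%

64.8562 %


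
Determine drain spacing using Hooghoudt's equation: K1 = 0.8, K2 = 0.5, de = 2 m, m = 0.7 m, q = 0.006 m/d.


S^2 = 8*K2*de*m/q + 4*K1*m^2/q
S^2 = 8*0.5*2*0.7/0.006 + 4*0.8*0.7^2/0.006
S = sqrt(1194.6667)

34.5640 m


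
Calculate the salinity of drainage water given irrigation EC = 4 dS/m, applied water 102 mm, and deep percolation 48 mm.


EC_dw = EC_iw * D_iw / D_dw
EC_dw = 4 * 102 / 48
EC_dw = 408 / 48

8.5000 dS/m


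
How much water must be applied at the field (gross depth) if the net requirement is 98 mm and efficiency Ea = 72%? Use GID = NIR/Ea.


Ea = 72% = 0.72
GID = NIR / Ea = 98 / 0.72 = 136.1111 mm

136.1111 mm


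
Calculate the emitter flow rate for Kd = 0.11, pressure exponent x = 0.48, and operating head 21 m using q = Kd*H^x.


q = Kd * H^x = 0.11 * 21^0.48 = 0.11 * 4.311866

0.4743 L/h


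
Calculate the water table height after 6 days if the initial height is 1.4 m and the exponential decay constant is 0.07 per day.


m = m0 * exp(-k*t)
m = 1.4 * exp(-0.07 * 6)
m = 1.4 * exp(-0.4200)

0.9199 m


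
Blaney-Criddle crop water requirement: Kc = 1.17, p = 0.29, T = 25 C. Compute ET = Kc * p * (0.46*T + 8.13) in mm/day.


ET = Kc * p * (0.46*T + 8.13)
ET = 1.17 * 0.29 * (0.46*25 + 8.13)
ET = 1.17 * 0.29 * 19.6300

6.6605 mm/day


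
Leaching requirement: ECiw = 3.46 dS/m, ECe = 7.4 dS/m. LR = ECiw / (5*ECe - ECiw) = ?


LR = ECiw / (5*ECe - ECiw)
LR = 3.46 / (5*7.4 - 3.46)
LR = 3.46 / 33.5400

0.1032


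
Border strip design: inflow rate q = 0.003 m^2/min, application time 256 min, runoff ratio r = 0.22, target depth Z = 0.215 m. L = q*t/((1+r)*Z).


L = q*t/((1+r)*Z)
L = 0.003*256/((1+0.22)*0.215)
L = 0.768/0.2623

2.9279 m


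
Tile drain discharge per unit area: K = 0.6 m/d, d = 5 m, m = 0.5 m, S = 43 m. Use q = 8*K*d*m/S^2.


q = 8*K*d*m/S^2
q = 8*0.6*5*0.5/43^2
q = 12.0000 / 1849

0.0065 m/d


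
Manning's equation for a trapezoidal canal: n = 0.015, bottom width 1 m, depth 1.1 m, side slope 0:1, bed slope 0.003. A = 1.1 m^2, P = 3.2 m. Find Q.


R = A/P = 1.1/3.2 = 0.343750
Q = (1/0.015) * 1.1 * 0.343750^(2/3) * 0.003^0.5

1.9710 m^3/s


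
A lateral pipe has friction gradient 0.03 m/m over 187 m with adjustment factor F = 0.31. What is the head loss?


hf = J * L * F = 0.03 * 187 * 0.31 = 1.7391 m

1.7391 m


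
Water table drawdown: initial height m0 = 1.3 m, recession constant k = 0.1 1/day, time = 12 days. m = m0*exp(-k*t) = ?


m = m0 * exp(-k*t)
m = 1.3 * exp(-0.1 * 12)
m = 1.3 * exp(-1.2000)

0.3916 m


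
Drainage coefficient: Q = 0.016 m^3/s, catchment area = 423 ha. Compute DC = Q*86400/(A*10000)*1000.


DC = Q * 86400 / (A * 10000) * 1000
DC = 0.016 * 86400 / (423 * 10000) * 1000
DC = 1382400.0000 / 4230000

0.3268 mm/day


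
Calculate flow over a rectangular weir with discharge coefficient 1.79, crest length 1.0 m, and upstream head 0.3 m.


Q = C * L * H^(3/2) = 1.79 * 1.0 * 0.3^1.5 = 1.79 * 1.0 * 0.164317

0.2941 m^3/s


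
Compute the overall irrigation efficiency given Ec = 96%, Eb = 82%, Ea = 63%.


Ec = 0.96, Eb = 0.82, Ea = 0.63
E = 0.96 * 0.82 * 0.63 * 100 = 49.5936%

49.5936 %


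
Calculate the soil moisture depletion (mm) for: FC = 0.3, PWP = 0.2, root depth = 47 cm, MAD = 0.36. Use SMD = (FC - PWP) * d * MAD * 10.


SMD = (FC - PWP) * d * MAD * 10
SMD = (0.3 - 0.2) * 47 * 0.36 * 10
SMD = 0.1000 * 47 * 0.36 * 10

16.9200 mm


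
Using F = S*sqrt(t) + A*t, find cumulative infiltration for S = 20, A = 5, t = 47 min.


F = S*sqrt(t) + A*t
F = 20*sqrt(47) + 5*47
F = 20*6.855655 + 235

372.1131 mm


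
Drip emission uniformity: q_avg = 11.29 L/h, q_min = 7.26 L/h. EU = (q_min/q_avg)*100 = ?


EU = (q_min/q_avg)*100 = (7.26/11.29)*100 = 64.3047%

64.3047 %


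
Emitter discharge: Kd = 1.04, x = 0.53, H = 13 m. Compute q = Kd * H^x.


q = Kd * H^x = 1.04 * 13^0.53 = 1.04 * 3.893946

4.0497 L/h


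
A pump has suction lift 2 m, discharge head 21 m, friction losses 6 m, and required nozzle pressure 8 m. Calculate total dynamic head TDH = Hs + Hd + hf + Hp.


TDH = Hs + Hd + hf + Hp = 2 + 21 + 6 + 8 = 37

37 m


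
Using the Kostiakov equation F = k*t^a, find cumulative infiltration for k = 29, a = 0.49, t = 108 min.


F = k * t^a = 29 * 108^0.49
F = 29 * 9.916939

287.5912 mm


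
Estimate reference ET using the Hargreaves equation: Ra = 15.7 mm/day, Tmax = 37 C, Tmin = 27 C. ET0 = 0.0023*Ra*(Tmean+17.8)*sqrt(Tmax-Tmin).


Tmean = (Tmax + Tmin)/2 = (37 + 27)/2 = 32.0
ET0 = 0.0023 * 15.7 * (32.0 + 17.8) * sqrt(37 - 27)
ET0 = 0.0023 * 15.7 * 49.8 * 3.162278

5.6867 mm/day


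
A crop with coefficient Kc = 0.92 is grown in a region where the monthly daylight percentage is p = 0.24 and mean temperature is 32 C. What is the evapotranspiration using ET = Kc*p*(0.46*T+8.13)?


ET = Kc * p * (0.46*T + 8.13)
ET = 0.92 * 0.24 * (0.46*32 + 8.13)
ET = 0.92 * 0.24 * 22.8500

5.0453 mm/day


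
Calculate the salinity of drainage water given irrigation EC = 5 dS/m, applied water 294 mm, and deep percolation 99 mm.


EC_dw = EC_iw * D_iw / D_dw
EC_dw = 5 * 294 / 99
EC_dw = 1470 / 99

14.8485 dS/m


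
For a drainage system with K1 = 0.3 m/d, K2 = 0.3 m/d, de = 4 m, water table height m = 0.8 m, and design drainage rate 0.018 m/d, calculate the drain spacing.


S^2 = 8*K2*de*m/q + 4*K1*m^2/q
S^2 = 8*0.3*4*0.8/0.018 + 4*0.3*0.8^2/0.018
S = sqrt(469.3333)

21.6641 m


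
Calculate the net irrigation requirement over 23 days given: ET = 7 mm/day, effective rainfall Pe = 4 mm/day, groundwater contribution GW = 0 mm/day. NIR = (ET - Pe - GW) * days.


Daily deficit = ET - Pe - GW = 7 - 4 - 0 = 3 mm/day
NIR = 3 * 23 = 69 mm

69.0000 mm


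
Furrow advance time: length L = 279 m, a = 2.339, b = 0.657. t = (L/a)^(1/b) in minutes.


t = (L/a)^(1/b)
t = (279/2.339)^(1/0.657)
t = 119.281744^(1/0.657)

1447.7414 min


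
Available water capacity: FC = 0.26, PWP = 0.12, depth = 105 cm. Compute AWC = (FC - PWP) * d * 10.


AWC = (FC - PWP) * d * 10
AWC = (0.26 - 0.12) * 105 * 10
AWC = 0.1400 * 105 * 10

147.0000 mm


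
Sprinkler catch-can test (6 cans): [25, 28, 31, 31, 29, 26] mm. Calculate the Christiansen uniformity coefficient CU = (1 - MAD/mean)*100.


mean = 28.333333 mm
MAD = 2.000000 mm
CU = (1 - 2.000000/28.333333)*100

92.9412 %


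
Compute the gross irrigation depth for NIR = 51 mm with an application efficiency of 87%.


Ea = 87% = 0.87
GID = NIR / Ea = 51 / 0.87 = 58.6207 mm

58.6207 mm


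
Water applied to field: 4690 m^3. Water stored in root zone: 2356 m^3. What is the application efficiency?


Ea = V_root / V_field * 100 = 2356 / 4690 * 100 = 50.2345%

50.2345 %


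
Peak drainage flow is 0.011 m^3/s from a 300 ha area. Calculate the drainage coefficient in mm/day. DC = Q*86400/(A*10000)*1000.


DC = Q * 86400 / (A * 10000) * 1000
DC = 0.011 * 86400 / (300 * 10000) * 1000
DC = 950400.0000 / 3000000

0.3168 mm/day


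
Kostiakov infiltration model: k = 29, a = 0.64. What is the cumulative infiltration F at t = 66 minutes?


F = k * t^a = 29 * 66^0.64
F = 29 * 14.605221

423.5514 mm


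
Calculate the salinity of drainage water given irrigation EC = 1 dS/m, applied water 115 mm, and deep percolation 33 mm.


EC_dw = EC_iw * D_iw / D_dw
EC_dw = 1 * 115 / 33
EC_dw = 115 / 33

3.4848 dS/m


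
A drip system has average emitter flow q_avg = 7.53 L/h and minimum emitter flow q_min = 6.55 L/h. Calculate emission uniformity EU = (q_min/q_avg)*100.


EU = (q_min/q_avg)*100 = (6.55/7.53)*100 = 86.9854%

86.9854 %


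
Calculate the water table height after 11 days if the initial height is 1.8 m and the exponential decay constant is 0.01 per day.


m = m0 * exp(-k*t)
m = 1.8 * exp(-0.01 * 11)
m = 1.8 * exp(-0.1100)

1.6125 m


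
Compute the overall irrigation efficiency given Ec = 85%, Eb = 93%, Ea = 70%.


Ec = 0.85, Eb = 0.93, Ea = 0.7
E = 0.85 * 0.93 * 0.7 * 100 = 55.3350%

55.3350 %


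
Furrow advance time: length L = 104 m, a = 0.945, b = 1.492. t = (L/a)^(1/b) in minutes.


t = (L/a)^(1/b)
t = (104/0.945)^(1/1.492)
t = 110.052910^(1/1.492)

23.3542 min


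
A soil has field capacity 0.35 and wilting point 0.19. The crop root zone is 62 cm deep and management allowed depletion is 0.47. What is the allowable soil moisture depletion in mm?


SMD = (FC - PWP) * d * MAD * 10
SMD = (0.35 - 0.19) * 62 * 0.47 * 10
SMD = 0.1600 * 62 * 0.47 * 10

46.6240 mm


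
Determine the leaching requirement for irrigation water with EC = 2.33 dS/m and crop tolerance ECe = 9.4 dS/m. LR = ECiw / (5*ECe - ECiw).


LR = ECiw / (5*ECe - ECiw)
LR = 2.33 / (5*9.4 - 2.33)
LR = 2.33 / 44.6700

0.0522


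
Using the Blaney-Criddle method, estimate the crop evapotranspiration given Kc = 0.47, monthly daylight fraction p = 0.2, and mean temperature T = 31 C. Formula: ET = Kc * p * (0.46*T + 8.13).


ET = Kc * p * (0.46*T + 8.13)
ET = 0.47 * 0.2 * (0.46*31 + 8.13)
ET = 0.47 * 0.2 * 22.3900

2.1047 mm/day


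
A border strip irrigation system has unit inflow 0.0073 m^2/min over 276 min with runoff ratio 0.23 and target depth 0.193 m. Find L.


L = q*t/((1+r)*Z)
L = 0.0073*276/((1+0.23)*0.193)
L = 2.0148/0.23739

8.4873 m


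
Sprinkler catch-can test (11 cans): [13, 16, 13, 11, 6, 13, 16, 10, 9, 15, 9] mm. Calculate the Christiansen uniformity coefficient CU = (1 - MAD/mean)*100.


mean = 11.909091 mm
MAD = 2.644628 mm
CU = (1 - 2.644628/11.909091)*100

77.7932 %


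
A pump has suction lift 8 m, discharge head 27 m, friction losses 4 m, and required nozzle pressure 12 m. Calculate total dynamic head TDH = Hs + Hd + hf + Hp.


TDH = Hs + Hd + hf + Hp = 8 + 27 + 4 + 12 = 51

51 m


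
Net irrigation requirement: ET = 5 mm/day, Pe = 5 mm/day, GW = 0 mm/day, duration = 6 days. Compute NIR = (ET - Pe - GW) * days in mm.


Daily deficit = ET - Pe - GW = 5 - 5 - 0 = 0 mm/day
NIR = 0 * 6 = 0 mm

0 mm


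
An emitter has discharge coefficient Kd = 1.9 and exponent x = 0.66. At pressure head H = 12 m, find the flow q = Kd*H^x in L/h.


q = Kd * H^x = 1.9 * 12^0.66 = 1.9 * 5.155367

9.7952 L/h


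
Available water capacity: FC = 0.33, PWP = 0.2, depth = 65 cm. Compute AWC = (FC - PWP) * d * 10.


AWC = (FC - PWP) * d * 10
AWC = (0.33 - 0.2) * 65 * 10
AWC = 0.1300 * 65 * 10

84.5000 mm


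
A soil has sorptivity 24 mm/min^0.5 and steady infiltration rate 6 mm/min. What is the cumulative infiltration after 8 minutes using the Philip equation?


F = S*sqrt(t) + A*t
F = 24*sqrt(8) + 6*8
F = 24*2.828427 + 48

115.8822 mm


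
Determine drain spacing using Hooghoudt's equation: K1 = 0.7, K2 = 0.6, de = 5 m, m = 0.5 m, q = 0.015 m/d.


S^2 = 8*K2*de*m/q + 4*K1*m^2/q
S^2 = 8*0.6*5*0.5/0.015 + 4*0.7*0.5^2/0.015
S = sqrt(846.6667)

29.0975 m


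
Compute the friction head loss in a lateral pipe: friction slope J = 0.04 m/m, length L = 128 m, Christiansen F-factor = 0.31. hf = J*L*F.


hf = J * L * F = 0.04 * 128 * 0.31 = 1.5872 m

1.5872 m


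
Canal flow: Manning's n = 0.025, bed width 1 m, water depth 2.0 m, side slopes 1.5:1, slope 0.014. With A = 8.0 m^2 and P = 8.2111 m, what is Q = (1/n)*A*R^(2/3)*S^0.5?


R = A/P = 8.0/8.2111 = 0.974291
Q = (1/0.025) * 8.0 * 0.974291^(2/3) * 0.014^0.5

37.2112 m^3/s


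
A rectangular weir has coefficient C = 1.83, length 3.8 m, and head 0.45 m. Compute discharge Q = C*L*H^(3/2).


Q = C * L * H^(3/2) = 1.83 * 3.8 * 0.45^1.5 = 1.83 * 3.8 * 0.301869

2.0992 m^3/s


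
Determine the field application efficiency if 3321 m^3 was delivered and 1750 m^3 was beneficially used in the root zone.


Ea = V_root / V_field * 100 = 1750 / 3321 * 100 = 52.6950%

52.6950 %


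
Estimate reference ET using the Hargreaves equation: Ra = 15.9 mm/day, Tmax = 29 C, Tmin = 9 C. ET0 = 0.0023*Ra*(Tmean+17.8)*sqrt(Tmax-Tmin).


Tmean = (Tmax + Tmin)/2 = (29 + 9)/2 = 19.0
ET0 = 0.0023 * 15.9 * (19.0 + 17.8) * sqrt(29 - 9)
ET0 = 0.0023 * 15.9 * 36.8 * 4.472136

6.0185 mm/day


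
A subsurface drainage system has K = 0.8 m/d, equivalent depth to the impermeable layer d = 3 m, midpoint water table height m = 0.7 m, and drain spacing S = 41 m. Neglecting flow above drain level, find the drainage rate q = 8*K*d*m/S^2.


q = 8*K*d*m/S^2
q = 8*0.8*3*0.7/41^2
q = 13.4400 / 1681

0.0080 m/d


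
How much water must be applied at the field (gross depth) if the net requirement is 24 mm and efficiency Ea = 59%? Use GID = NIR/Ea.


Ea = 59% = 0.59
GID = NIR / Ea = 24 / 0.59 = 40.6780 mm

40.6780 mm


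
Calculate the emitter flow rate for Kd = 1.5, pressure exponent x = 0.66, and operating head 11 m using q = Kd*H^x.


q = Kd * H^x = 1.5 * 11^0.66 = 1.5 * 4.867648

7.3015 L/h


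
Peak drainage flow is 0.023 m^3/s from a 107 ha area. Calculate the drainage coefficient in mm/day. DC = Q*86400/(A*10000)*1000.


DC = Q * 86400 / (A * 10000) * 1000
DC = 0.023 * 86400 / (107 * 10000) * 1000
DC = 1987200.0000 / 1070000

1.8572 mm/day


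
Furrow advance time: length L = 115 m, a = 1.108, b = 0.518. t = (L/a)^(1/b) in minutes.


t = (L/a)^(1/b)
t = (115/1.108)^(1/0.518)
t = 103.790614^(1/0.518)

7801.8405 min


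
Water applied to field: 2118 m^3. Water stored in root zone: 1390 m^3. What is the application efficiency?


Ea = V_root / V_field * 100 = 1390 / 2118 * 100 = 65.6280%

65.6280 %


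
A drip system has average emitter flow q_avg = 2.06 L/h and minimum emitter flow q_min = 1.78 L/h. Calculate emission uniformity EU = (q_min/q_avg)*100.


EU = (q_min/q_avg)*100 = (1.78/2.06)*100 = 86.4078%

86.4078 %


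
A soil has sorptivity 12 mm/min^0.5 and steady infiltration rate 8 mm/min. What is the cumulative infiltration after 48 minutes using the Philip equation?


F = S*sqrt(t) + A*t
F = 12*sqrt(48) + 8*48
F = 12*6.928203 + 384

467.1384 mm


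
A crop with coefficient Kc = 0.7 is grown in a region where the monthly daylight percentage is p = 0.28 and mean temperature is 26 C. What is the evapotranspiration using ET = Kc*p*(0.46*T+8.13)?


ET = Kc * p * (0.46*T + 8.13)
ET = 0.7 * 0.28 * (0.46*26 + 8.13)
ET = 0.7 * 0.28 * 20.0900

3.9376 mm/day


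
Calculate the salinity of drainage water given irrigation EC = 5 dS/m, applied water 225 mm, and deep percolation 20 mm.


EC_dw = EC_iw * D_iw / D_dw
EC_dw = 5 * 225 / 20
EC_dw = 1125 / 20

56.2500 dS/m


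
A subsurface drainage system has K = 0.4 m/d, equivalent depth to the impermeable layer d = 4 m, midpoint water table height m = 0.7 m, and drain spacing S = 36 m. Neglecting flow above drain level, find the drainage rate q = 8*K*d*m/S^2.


q = 8*K*d*m/S^2
q = 8*0.4*4*0.7/36^2
q = 8.9600 / 1296

0.0069 m/d


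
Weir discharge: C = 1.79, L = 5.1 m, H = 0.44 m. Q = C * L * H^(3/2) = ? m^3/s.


Q = C * L * H^(3/2) = 1.79 * 5.1 * 0.44^1.5 = 1.79 * 5.1 * 0.291863

2.6644 m^3/s


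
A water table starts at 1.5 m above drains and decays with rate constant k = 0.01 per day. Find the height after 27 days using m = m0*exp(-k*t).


m = m0 * exp(-k*t)
m = 1.5 * exp(-0.01 * 27)
m = 1.5 * exp(-0.2700)

1.1451 m


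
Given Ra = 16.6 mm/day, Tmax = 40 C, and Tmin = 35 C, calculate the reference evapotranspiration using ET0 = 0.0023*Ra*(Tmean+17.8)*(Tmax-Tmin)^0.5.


Tmean = (Tmax + Tmin)/2 = (40 + 35)/2 = 37.5
ET0 = 0.0023 * 16.6 * (37.5 + 17.8) * sqrt(40 - 35)
ET0 = 0.0023 * 16.6 * 55.3 * 2.236068

4.7211 mm/day


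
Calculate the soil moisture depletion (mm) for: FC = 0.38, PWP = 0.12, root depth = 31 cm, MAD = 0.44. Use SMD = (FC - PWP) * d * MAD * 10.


SMD = (FC - PWP) * d * MAD * 10
SMD = (0.38 - 0.12) * 31 * 0.44 * 10
SMD = 0.2600 * 31 * 0.44 * 10

35.4640 mm


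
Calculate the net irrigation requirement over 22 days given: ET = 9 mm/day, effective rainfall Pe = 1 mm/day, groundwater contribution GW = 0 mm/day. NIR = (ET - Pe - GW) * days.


Daily deficit = ET - Pe - GW = 9 - 1 - 0 = 8 mm/day
NIR = 8 * 22 = 176 mm

176.0000 mm


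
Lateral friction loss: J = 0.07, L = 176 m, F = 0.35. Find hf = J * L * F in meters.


hf = J * L * F = 0.07 * 176 * 0.35 = 4.3120 m

4.3120 m


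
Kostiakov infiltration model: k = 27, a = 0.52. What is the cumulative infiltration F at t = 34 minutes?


F = k * t^a = 27 * 34^0.52
F = 27 * 6.257042

168.9401 mm


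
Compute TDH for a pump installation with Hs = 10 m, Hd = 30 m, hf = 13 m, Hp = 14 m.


TDH = Hs + Hd + hf + Hp = 10 + 30 + 13 + 14 = 67

67 m


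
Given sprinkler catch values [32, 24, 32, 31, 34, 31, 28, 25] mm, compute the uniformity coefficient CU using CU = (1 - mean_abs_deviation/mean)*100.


mean = 29.625000 mm
MAD = 2.968750 mm
CU = (1 - 2.968750/29.625000)*100

89.9789 %


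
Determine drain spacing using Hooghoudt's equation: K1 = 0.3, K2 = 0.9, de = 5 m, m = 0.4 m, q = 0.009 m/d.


S^2 = 8*K2*de*m/q + 4*K1*m^2/q
S^2 = 8*0.9*5*0.4/0.009 + 4*0.3*0.4^2/0.009
S = sqrt(1621.3333)

40.2658 m


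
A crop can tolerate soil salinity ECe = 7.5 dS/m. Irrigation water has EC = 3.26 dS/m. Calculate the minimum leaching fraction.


LR = ECiw / (5*ECe - ECiw)
LR = 3.26 / (5*7.5 - 3.26)
LR = 3.26 / 34.2400

0.0952


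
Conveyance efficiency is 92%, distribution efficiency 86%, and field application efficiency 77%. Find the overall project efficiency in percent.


Ec = 0.92, Eb = 0.86, Ea = 0.77
E = 0.92 * 0.86 * 0.77 * 100 = 60.9224%

60.9224 %


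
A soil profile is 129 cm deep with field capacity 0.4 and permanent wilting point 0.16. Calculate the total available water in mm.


AWC = (FC - PWP) * d * 10
AWC = (0.4 - 0.16) * 129 * 10
AWC = 0.2400 * 129 * 10

309.6000 mm


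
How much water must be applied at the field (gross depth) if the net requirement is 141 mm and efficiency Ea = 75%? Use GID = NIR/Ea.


Ea = 75% = 0.75
GID = NIR / Ea = 141 / 0.75 = 188.0000 mm

188.0000 mm
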